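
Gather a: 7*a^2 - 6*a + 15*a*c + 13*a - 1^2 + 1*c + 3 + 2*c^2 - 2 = 7*a^2 + a*(15*c + 7) + 2*c^2 + c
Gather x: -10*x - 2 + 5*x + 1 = -5*x - 1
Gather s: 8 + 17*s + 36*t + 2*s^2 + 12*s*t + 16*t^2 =2*s^2 + s*(12*t + 17) + 16*t^2 + 36*t + 8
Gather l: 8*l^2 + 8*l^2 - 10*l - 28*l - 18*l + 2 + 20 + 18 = 16*l^2 - 56*l + 40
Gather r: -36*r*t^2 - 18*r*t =r*(-36*t^2 - 18*t)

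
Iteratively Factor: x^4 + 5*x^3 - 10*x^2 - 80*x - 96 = (x + 3)*(x^3 + 2*x^2 - 16*x - 32) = (x + 2)*(x + 3)*(x^2 - 16) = (x - 4)*(x + 2)*(x + 3)*(x + 4)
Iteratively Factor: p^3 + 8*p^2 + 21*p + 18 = (p + 3)*(p^2 + 5*p + 6) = (p + 2)*(p + 3)*(p + 3)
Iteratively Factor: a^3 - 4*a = (a)*(a^2 - 4) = a*(a + 2)*(a - 2)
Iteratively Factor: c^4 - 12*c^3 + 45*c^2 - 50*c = (c - 5)*(c^3 - 7*c^2 + 10*c) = (c - 5)^2*(c^2 - 2*c) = c*(c - 5)^2*(c - 2)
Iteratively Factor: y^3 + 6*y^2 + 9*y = (y + 3)*(y^2 + 3*y) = y*(y + 3)*(y + 3)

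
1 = 1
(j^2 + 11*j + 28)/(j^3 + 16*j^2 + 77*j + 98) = (j + 4)/(j^2 + 9*j + 14)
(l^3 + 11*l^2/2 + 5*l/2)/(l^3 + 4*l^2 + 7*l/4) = 2*(l + 5)/(2*l + 7)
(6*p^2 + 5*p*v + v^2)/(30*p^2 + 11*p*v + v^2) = (6*p^2 + 5*p*v + v^2)/(30*p^2 + 11*p*v + v^2)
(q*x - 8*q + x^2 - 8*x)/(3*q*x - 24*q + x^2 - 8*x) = (q + x)/(3*q + x)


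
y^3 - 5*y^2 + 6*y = y*(y - 3)*(y - 2)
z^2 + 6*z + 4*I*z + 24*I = (z + 6)*(z + 4*I)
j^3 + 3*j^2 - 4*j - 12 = (j - 2)*(j + 2)*(j + 3)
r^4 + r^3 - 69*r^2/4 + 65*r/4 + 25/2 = (r - 5/2)*(r - 2)*(r + 1/2)*(r + 5)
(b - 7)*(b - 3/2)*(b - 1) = b^3 - 19*b^2/2 + 19*b - 21/2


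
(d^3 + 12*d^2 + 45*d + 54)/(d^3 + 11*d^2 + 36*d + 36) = (d + 3)/(d + 2)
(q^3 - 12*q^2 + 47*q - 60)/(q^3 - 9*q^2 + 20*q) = (q - 3)/q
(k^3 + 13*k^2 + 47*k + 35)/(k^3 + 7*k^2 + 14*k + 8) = (k^2 + 12*k + 35)/(k^2 + 6*k + 8)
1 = 1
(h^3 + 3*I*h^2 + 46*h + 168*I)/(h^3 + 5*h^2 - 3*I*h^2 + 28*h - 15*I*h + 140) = (h + 6*I)/(h + 5)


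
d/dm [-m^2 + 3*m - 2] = 3 - 2*m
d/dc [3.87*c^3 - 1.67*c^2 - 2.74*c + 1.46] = 11.61*c^2 - 3.34*c - 2.74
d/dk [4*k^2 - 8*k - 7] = 8*k - 8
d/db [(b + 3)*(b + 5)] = 2*b + 8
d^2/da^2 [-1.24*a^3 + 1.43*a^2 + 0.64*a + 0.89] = 2.86 - 7.44*a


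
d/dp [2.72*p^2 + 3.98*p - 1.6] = 5.44*p + 3.98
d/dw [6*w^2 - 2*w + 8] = 12*w - 2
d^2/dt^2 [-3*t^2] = -6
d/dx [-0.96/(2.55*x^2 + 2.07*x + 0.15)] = (4.896*x + 1.9872)/(2.55*x^2 + 2.07*x + 0.15)^2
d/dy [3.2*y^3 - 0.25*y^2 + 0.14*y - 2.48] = 9.6*y^2 - 0.5*y + 0.14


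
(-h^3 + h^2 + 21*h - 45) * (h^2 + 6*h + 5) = -h^5 - 5*h^4 + 22*h^3 + 86*h^2 - 165*h - 225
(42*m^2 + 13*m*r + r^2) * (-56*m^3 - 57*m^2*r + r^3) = -2352*m^5 - 3122*m^4*r - 797*m^3*r^2 - 15*m^2*r^3 + 13*m*r^4 + r^5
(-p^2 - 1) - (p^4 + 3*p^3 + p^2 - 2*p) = -p^4 - 3*p^3 - 2*p^2 + 2*p - 1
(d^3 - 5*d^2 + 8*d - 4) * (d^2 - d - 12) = d^5 - 6*d^4 + d^3 + 48*d^2 - 92*d + 48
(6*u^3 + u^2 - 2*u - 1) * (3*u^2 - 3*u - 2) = 18*u^5 - 15*u^4 - 21*u^3 + u^2 + 7*u + 2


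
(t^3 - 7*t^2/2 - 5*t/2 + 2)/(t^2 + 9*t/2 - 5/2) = (t^2 - 3*t - 4)/(t + 5)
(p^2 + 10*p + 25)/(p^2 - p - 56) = (p^2 + 10*p + 25)/(p^2 - p - 56)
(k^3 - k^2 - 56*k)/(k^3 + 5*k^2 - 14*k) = (k - 8)/(k - 2)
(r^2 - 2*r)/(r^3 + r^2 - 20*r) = (r - 2)/(r^2 + r - 20)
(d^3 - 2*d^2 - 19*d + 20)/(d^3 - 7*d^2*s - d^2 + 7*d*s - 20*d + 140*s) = (1 - d)/(-d + 7*s)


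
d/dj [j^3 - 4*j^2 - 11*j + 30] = 3*j^2 - 8*j - 11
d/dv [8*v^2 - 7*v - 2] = 16*v - 7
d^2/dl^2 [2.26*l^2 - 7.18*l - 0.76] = 4.52000000000000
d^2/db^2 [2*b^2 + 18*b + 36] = 4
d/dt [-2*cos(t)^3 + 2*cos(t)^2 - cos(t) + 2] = (6*cos(t)^2 - 4*cos(t) + 1)*sin(t)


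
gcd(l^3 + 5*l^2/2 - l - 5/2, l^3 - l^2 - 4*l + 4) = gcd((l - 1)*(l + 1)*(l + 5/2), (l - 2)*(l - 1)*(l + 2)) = l - 1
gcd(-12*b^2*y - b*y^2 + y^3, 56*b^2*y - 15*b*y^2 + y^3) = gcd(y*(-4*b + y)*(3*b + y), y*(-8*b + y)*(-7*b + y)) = y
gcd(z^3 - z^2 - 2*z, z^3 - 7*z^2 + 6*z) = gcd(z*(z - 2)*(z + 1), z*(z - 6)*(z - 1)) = z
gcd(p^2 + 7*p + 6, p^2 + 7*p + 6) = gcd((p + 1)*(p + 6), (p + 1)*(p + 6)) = p^2 + 7*p + 6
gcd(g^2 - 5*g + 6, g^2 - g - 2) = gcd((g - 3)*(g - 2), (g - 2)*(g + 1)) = g - 2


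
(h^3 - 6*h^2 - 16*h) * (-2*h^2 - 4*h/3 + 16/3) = -2*h^5 + 32*h^4/3 + 136*h^3/3 - 32*h^2/3 - 256*h/3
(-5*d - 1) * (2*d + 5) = -10*d^2 - 27*d - 5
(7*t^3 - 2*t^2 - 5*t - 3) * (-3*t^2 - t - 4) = -21*t^5 - t^4 - 11*t^3 + 22*t^2 + 23*t + 12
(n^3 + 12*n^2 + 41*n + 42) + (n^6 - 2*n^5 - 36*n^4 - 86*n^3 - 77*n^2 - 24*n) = n^6 - 2*n^5 - 36*n^4 - 85*n^3 - 65*n^2 + 17*n + 42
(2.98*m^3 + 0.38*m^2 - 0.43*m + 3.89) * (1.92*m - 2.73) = 5.7216*m^4 - 7.4058*m^3 - 1.863*m^2 + 8.6427*m - 10.6197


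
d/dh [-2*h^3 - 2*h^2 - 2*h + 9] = -6*h^2 - 4*h - 2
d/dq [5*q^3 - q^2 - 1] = q*(15*q - 2)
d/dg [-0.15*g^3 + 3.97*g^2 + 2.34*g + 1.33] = -0.45*g^2 + 7.94*g + 2.34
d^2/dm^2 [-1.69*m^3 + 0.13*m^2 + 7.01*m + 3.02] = 0.26 - 10.14*m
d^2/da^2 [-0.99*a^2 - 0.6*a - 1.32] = -1.98000000000000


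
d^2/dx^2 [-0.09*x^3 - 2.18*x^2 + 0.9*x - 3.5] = -0.54*x - 4.36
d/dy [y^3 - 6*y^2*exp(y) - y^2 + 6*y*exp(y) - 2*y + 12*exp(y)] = -6*y^2*exp(y) + 3*y^2 - 6*y*exp(y) - 2*y + 18*exp(y) - 2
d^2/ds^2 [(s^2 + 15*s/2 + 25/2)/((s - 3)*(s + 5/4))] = 32*(37*s^3 + 195*s^2 + 75*s + 200)/(64*s^6 - 336*s^5 - 132*s^4 + 2177*s^3 + 495*s^2 - 4725*s - 3375)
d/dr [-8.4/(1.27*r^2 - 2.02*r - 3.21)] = (21.336*r - 16.968)/(-1.27*r^2 + 2.02*r + 3.21)^2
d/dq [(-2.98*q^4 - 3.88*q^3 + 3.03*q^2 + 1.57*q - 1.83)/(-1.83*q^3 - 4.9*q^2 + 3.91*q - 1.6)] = (5.4534*q^6 + 29.204*q^5 - 10.3985*q^4 - 5.5234*q^3 + 28.1176*q^2 - 27.63*q + 4.6433)/(3.3489*q^6 + 17.934*q^5 + 9.6994*q^4 - 32.462*q^3 + 30.9681*q^2 - 12.512*q + 2.56)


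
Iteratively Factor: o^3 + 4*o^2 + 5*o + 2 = (o + 1)*(o^2 + 3*o + 2) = (o + 1)^2*(o + 2)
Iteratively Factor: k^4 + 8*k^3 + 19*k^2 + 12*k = (k + 1)*(k^3 + 7*k^2 + 12*k) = (k + 1)*(k + 3)*(k^2 + 4*k) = (k + 1)*(k + 3)*(k + 4)*(k)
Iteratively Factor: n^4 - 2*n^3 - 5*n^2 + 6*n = (n - 1)*(n^3 - n^2 - 6*n) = n*(n - 1)*(n^2 - n - 6) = n*(n - 1)*(n + 2)*(n - 3)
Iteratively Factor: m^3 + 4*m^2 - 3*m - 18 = (m + 3)*(m^2 + m - 6) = (m + 3)^2*(m - 2)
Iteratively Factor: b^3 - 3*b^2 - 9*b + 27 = (b - 3)*(b^2 - 9) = (b - 3)^2*(b + 3)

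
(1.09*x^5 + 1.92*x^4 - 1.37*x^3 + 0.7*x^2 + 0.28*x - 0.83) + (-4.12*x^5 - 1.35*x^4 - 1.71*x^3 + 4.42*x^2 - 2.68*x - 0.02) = -3.03*x^5 + 0.57*x^4 - 3.08*x^3 + 5.12*x^2 - 2.4*x - 0.85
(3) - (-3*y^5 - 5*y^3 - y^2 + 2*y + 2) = 3*y^5 + 5*y^3 + y^2 - 2*y + 1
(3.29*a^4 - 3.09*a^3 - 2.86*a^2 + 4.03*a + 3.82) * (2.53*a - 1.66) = 8.3237*a^5 - 13.2791*a^4 - 2.1064*a^3 + 14.9435*a^2 + 2.9748*a - 6.3412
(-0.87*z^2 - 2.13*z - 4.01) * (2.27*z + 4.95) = -1.9749*z^3 - 9.1416*z^2 - 19.6462*z - 19.8495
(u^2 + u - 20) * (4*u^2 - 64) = 4*u^4 + 4*u^3 - 144*u^2 - 64*u + 1280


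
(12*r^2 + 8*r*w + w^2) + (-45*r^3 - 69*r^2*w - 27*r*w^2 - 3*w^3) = -45*r^3 - 69*r^2*w + 12*r^2 - 27*r*w^2 + 8*r*w - 3*w^3 + w^2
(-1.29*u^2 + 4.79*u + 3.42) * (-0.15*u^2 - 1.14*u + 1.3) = 0.1935*u^4 + 0.7521*u^3 - 7.6506*u^2 + 2.3282*u + 4.446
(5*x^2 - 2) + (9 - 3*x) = 5*x^2 - 3*x + 7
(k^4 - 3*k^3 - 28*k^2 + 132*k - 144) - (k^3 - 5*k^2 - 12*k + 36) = k^4 - 4*k^3 - 23*k^2 + 144*k - 180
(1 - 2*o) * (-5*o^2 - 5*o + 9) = 10*o^3 + 5*o^2 - 23*o + 9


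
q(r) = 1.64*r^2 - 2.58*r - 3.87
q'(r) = 3.28*r - 2.58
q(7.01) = 58.63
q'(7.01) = 20.41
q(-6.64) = 85.57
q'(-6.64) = -24.36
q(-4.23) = 36.39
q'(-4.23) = -16.45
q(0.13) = -4.18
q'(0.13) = -2.15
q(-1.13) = 1.14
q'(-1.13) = -6.29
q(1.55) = -3.93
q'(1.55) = 2.50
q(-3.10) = 19.89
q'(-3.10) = -12.75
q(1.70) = -3.52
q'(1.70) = 3.00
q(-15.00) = 403.83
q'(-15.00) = -51.78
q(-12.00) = 263.25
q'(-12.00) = -41.94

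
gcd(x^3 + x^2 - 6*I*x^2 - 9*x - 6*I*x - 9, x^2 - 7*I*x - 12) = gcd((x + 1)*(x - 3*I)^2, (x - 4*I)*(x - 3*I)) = x - 3*I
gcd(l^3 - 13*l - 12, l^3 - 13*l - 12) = l^3 - 13*l - 12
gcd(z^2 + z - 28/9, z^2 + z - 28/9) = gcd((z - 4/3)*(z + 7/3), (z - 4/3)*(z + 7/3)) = z^2 + z - 28/9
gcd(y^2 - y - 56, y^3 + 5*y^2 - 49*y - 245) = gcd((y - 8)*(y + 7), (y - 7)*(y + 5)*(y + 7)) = y + 7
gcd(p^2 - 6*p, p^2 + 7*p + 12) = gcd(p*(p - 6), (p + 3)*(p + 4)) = 1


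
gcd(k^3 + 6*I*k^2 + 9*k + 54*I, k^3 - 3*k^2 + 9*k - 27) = k^2 + 9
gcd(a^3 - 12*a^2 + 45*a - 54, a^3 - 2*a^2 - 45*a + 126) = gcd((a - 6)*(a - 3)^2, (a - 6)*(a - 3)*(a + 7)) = a^2 - 9*a + 18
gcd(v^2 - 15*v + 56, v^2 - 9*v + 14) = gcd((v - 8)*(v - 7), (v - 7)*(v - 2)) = v - 7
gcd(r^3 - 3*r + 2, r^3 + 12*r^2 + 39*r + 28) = 1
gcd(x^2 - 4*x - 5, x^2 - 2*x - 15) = x - 5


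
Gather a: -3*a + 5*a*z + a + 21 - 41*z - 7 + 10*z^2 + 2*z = a*(5*z - 2) + 10*z^2 - 39*z + 14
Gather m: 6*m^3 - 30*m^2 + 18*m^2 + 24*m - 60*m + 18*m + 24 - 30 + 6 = 6*m^3 - 12*m^2 - 18*m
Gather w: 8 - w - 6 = 2 - w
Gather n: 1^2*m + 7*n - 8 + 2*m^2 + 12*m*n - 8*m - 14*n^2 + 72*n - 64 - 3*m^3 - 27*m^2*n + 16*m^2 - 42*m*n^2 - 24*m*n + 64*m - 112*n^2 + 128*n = -3*m^3 + 18*m^2 + 57*m + n^2*(-42*m - 126) + n*(-27*m^2 - 12*m + 207) - 72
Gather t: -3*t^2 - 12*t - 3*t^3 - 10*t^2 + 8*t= -3*t^3 - 13*t^2 - 4*t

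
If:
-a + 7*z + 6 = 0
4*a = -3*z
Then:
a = 18/31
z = -24/31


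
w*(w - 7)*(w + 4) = w^3 - 3*w^2 - 28*w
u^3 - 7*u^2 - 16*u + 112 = (u - 7)*(u - 4)*(u + 4)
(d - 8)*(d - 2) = d^2 - 10*d + 16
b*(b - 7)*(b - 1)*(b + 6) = b^4 - 2*b^3 - 41*b^2 + 42*b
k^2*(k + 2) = k^3 + 2*k^2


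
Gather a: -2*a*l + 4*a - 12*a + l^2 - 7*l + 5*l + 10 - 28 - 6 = a*(-2*l - 8) + l^2 - 2*l - 24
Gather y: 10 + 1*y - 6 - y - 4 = 0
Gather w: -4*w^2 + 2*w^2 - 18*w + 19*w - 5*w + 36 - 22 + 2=-2*w^2 - 4*w + 16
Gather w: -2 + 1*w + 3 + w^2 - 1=w^2 + w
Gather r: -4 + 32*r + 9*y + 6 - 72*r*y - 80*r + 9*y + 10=r*(-72*y - 48) + 18*y + 12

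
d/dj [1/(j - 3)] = -1/(j - 3)^2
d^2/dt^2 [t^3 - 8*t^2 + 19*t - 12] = 6*t - 16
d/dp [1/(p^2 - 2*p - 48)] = 2*(1 - p)/(-p^2 + 2*p + 48)^2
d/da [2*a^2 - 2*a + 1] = 4*a - 2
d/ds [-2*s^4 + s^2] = -8*s^3 + 2*s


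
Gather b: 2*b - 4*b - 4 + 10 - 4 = 2 - 2*b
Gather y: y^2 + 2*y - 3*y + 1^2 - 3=y^2 - y - 2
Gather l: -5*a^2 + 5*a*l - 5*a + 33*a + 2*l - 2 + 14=-5*a^2 + 28*a + l*(5*a + 2) + 12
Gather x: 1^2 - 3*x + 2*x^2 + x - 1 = 2*x^2 - 2*x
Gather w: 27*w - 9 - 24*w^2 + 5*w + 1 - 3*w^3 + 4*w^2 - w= -3*w^3 - 20*w^2 + 31*w - 8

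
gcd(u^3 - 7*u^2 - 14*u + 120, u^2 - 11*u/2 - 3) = u - 6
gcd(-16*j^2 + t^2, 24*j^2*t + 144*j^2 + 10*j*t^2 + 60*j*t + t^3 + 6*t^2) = 4*j + t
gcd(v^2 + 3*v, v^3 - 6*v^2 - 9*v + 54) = v + 3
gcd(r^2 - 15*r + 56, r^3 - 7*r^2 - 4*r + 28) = r - 7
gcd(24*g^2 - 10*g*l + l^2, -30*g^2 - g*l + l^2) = 6*g - l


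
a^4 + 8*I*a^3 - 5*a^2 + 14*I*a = a*(a - I)*(a + 2*I)*(a + 7*I)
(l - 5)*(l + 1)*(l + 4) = l^3 - 21*l - 20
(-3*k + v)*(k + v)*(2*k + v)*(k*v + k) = -6*k^4*v - 6*k^4 - 7*k^3*v^2 - 7*k^3*v + k*v^4 + k*v^3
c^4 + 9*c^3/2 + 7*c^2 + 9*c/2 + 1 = (c + 1/2)*(c + 1)^2*(c + 2)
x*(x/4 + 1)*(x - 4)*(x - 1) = x^4/4 - x^3/4 - 4*x^2 + 4*x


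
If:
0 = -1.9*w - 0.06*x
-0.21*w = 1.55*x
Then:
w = 0.00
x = 0.00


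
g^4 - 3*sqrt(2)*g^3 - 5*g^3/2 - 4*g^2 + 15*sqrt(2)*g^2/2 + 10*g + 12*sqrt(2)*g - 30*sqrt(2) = (g - 5/2)*(g - 2)*(g + 2)*(g - 3*sqrt(2))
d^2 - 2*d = d*(d - 2)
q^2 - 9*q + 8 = (q - 8)*(q - 1)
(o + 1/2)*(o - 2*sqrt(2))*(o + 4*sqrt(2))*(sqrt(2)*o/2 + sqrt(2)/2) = sqrt(2)*o^4/2 + 3*sqrt(2)*o^3/4 + 2*o^3 - 31*sqrt(2)*o^2/4 + 3*o^2 - 12*sqrt(2)*o + o - 4*sqrt(2)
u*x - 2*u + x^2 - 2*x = (u + x)*(x - 2)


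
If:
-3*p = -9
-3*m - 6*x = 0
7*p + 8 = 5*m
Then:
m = 29/5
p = 3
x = -29/10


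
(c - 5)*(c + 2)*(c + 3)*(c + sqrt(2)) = c^4 + sqrt(2)*c^3 - 19*c^2 - 30*c - 19*sqrt(2)*c - 30*sqrt(2)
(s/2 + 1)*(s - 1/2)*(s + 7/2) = s^3/2 + 5*s^2/2 + 17*s/8 - 7/4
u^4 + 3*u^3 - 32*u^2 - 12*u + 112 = (u - 4)*(u - 2)*(u + 2)*(u + 7)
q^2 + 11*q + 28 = (q + 4)*(q + 7)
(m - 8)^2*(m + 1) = m^3 - 15*m^2 + 48*m + 64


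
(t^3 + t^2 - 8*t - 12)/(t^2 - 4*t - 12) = (t^2 - t - 6)/(t - 6)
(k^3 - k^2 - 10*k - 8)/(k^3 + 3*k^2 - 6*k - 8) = (k^2 - 2*k - 8)/(k^2 + 2*k - 8)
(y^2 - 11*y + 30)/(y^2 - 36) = (y - 5)/(y + 6)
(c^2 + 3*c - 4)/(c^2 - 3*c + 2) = (c + 4)/(c - 2)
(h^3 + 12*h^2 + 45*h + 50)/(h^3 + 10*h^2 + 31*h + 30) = (h + 5)/(h + 3)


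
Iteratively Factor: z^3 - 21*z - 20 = (z + 1)*(z^2 - z - 20) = (z - 5)*(z + 1)*(z + 4)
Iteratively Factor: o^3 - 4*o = (o + 2)*(o^2 - 2*o) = o*(o + 2)*(o - 2)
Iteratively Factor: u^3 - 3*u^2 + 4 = (u - 2)*(u^2 - u - 2) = (u - 2)^2*(u + 1)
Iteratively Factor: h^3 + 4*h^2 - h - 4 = (h + 4)*(h^2 - 1) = (h - 1)*(h + 4)*(h + 1)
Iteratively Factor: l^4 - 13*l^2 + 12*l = (l - 1)*(l^3 + l^2 - 12*l) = (l - 1)*(l + 4)*(l^2 - 3*l) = (l - 3)*(l - 1)*(l + 4)*(l)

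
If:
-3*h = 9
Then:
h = -3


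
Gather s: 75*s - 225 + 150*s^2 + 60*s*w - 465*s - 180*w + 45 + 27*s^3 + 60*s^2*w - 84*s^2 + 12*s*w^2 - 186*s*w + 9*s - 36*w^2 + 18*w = 27*s^3 + s^2*(60*w + 66) + s*(12*w^2 - 126*w - 381) - 36*w^2 - 162*w - 180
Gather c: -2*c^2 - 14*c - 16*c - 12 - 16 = -2*c^2 - 30*c - 28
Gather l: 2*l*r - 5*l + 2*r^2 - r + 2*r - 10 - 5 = l*(2*r - 5) + 2*r^2 + r - 15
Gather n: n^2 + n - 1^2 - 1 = n^2 + n - 2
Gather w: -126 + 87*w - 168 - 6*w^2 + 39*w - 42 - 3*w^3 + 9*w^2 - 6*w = -3*w^3 + 3*w^2 + 120*w - 336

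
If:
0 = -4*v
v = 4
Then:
No Solution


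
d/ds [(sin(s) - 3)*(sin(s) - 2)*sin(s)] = (3*sin(s)^2 - 10*sin(s) + 6)*cos(s)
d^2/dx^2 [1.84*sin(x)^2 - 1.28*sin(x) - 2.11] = 1.28*sin(x) + 3.68*cos(2*x)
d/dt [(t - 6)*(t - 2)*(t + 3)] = 3*t^2 - 10*t - 12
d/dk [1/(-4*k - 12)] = 1/(4*(k + 3)^2)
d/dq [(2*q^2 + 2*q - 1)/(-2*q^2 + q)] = (6*q^2 - 4*q + 1)/(q^2*(4*q^2 - 4*q + 1))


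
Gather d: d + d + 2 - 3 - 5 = 2*d - 6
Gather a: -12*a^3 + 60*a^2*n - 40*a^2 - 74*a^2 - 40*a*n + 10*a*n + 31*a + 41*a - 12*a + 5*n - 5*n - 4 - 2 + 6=-12*a^3 + a^2*(60*n - 114) + a*(60 - 30*n)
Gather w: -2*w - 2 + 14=12 - 2*w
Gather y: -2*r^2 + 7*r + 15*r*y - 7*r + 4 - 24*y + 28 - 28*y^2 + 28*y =-2*r^2 - 28*y^2 + y*(15*r + 4) + 32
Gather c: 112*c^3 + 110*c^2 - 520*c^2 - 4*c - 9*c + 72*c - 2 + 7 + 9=112*c^3 - 410*c^2 + 59*c + 14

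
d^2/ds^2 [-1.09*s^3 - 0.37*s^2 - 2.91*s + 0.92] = -6.54*s - 0.74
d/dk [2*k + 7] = 2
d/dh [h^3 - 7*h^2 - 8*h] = 3*h^2 - 14*h - 8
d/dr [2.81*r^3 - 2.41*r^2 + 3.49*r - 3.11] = 8.43*r^2 - 4.82*r + 3.49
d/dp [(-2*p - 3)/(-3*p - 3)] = -1/(3*(p + 1)^2)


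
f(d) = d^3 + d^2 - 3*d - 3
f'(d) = 3*d^2 + 2*d - 3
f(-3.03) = -12.55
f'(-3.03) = 18.48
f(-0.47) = -1.47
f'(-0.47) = -3.28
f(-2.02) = -1.10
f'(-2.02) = 5.20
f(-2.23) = -2.43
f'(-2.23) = 7.46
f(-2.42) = -4.06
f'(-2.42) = 9.73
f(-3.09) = -13.69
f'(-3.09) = 19.46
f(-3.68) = -28.25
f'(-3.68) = 30.27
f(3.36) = 36.14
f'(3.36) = 37.59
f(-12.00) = -1551.00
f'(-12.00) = 405.00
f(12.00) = 1833.00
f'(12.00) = 453.00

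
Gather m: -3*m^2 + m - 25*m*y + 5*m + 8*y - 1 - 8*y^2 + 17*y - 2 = -3*m^2 + m*(6 - 25*y) - 8*y^2 + 25*y - 3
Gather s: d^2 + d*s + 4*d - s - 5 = d^2 + 4*d + s*(d - 1) - 5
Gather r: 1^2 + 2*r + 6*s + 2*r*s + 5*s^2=r*(2*s + 2) + 5*s^2 + 6*s + 1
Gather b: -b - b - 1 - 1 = -2*b - 2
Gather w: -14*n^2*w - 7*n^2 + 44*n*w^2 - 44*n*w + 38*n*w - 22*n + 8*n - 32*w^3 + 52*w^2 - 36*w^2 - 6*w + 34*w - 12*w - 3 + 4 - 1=-7*n^2 - 14*n - 32*w^3 + w^2*(44*n + 16) + w*(-14*n^2 - 6*n + 16)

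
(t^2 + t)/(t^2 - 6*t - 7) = t/(t - 7)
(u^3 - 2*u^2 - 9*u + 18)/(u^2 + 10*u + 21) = (u^2 - 5*u + 6)/(u + 7)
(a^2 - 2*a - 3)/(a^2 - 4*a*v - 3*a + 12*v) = (-a - 1)/(-a + 4*v)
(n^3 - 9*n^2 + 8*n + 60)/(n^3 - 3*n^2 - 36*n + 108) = (n^2 - 3*n - 10)/(n^2 + 3*n - 18)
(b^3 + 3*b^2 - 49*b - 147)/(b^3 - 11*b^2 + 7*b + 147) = (b + 7)/(b - 7)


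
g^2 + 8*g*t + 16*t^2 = (g + 4*t)^2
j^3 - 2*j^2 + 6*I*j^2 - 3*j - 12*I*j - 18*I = (j - 3)*(j + 1)*(j + 6*I)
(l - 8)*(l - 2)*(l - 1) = l^3 - 11*l^2 + 26*l - 16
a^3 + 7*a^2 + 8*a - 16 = (a - 1)*(a + 4)^2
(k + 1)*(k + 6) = k^2 + 7*k + 6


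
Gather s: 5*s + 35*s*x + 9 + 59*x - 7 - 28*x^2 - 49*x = s*(35*x + 5) - 28*x^2 + 10*x + 2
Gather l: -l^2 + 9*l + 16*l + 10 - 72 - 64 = -l^2 + 25*l - 126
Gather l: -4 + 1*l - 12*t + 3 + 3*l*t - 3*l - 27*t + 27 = l*(3*t - 2) - 39*t + 26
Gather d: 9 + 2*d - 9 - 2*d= 0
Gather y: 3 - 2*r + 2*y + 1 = -2*r + 2*y + 4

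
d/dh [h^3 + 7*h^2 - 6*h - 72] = 3*h^2 + 14*h - 6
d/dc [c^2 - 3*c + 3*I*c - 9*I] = 2*c - 3 + 3*I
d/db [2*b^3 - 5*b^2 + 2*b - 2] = 6*b^2 - 10*b + 2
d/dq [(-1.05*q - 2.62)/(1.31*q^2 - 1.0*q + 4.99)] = (1.3755*q^2 + 6.8644*q - 7.8595)/(1.7161*q^4 - 2.62*q^3 + 14.0738*q^2 - 9.98*q + 24.9001)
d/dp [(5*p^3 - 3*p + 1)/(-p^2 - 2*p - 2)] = (-5*p^4 - 20*p^3 - 33*p^2 + 2*p + 8)/(p^4 + 4*p^3 + 8*p^2 + 8*p + 4)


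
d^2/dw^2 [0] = 0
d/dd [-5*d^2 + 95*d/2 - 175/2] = 95/2 - 10*d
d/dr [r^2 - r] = 2*r - 1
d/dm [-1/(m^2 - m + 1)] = (2*m - 1)/(m^2 - m + 1)^2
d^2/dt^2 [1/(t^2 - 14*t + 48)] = 2*(-t^2 + 14*t + 4*(t - 7)^2 - 48)/(t^2 - 14*t + 48)^3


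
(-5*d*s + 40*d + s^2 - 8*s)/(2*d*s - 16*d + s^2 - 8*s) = (-5*d + s)/(2*d + s)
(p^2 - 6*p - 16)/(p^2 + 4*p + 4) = (p - 8)/(p + 2)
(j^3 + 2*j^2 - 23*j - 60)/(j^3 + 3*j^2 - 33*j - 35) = (j^2 + 7*j + 12)/(j^2 + 8*j + 7)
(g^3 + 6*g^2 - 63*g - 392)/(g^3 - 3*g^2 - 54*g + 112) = (g + 7)/(g - 2)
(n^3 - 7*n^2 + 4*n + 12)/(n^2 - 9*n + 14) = (n^2 - 5*n - 6)/(n - 7)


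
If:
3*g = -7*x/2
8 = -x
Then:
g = 28/3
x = -8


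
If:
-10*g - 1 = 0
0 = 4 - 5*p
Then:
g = -1/10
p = 4/5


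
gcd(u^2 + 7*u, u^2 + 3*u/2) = u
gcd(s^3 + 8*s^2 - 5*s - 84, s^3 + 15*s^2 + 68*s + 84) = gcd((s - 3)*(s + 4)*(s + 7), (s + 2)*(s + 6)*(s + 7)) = s + 7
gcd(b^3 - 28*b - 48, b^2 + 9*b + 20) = b + 4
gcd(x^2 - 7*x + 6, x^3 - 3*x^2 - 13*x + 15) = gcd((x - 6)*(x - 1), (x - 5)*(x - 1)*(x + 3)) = x - 1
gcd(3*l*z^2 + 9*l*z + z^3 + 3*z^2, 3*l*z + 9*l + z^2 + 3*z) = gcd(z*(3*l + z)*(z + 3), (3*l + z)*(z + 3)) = 3*l*z + 9*l + z^2 + 3*z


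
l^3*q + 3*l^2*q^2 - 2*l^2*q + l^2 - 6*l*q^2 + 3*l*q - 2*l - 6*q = (l - 2)*(l + 3*q)*(l*q + 1)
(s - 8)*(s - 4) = s^2 - 12*s + 32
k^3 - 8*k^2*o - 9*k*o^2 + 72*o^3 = (k - 8*o)*(k - 3*o)*(k + 3*o)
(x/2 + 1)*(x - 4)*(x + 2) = x^3/2 - 6*x - 8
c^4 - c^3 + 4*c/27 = c*(c - 2/3)^2*(c + 1/3)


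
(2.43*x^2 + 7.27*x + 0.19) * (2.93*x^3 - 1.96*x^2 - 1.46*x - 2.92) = 7.1199*x^5 + 16.5383*x^4 - 17.2403*x^3 - 18.0822*x^2 - 21.5058*x - 0.5548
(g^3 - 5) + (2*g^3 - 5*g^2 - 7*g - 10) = 3*g^3 - 5*g^2 - 7*g - 15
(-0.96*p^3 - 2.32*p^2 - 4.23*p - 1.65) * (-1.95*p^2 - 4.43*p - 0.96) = 1.872*p^5 + 8.7768*p^4 + 19.4477*p^3 + 24.1836*p^2 + 11.3703*p + 1.584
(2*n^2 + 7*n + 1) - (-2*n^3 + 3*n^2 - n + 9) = 2*n^3 - n^2 + 8*n - 8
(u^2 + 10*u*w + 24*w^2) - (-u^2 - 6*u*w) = 2*u^2 + 16*u*w + 24*w^2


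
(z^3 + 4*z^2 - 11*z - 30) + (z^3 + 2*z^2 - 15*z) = 2*z^3 + 6*z^2 - 26*z - 30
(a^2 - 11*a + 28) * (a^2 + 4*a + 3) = a^4 - 7*a^3 - 13*a^2 + 79*a + 84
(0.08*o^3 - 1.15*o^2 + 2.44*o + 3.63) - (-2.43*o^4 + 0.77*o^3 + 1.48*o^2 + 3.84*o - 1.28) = 2.43*o^4 - 0.69*o^3 - 2.63*o^2 - 1.4*o + 4.91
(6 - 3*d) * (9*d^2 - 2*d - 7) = -27*d^3 + 60*d^2 + 9*d - 42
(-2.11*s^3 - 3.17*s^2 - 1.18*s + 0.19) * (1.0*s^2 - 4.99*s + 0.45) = -2.11*s^5 + 7.3589*s^4 + 13.6888*s^3 + 4.6517*s^2 - 1.4791*s + 0.0855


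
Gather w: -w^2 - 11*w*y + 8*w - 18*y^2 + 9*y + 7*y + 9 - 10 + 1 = -w^2 + w*(8 - 11*y) - 18*y^2 + 16*y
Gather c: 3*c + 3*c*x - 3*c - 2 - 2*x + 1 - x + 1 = 3*c*x - 3*x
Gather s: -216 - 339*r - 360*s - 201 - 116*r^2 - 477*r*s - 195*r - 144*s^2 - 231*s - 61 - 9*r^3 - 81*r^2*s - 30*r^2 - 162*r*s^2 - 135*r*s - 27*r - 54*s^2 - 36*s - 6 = -9*r^3 - 146*r^2 - 561*r + s^2*(-162*r - 198) + s*(-81*r^2 - 612*r - 627) - 484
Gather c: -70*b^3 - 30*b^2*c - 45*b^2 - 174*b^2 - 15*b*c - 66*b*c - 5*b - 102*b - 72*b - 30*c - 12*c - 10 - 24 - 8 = -70*b^3 - 219*b^2 - 179*b + c*(-30*b^2 - 81*b - 42) - 42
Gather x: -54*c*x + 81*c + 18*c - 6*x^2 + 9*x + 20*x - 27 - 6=99*c - 6*x^2 + x*(29 - 54*c) - 33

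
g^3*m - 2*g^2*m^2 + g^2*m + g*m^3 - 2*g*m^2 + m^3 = (g - m)^2*(g*m + m)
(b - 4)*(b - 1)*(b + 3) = b^3 - 2*b^2 - 11*b + 12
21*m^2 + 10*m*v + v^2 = (3*m + v)*(7*m + v)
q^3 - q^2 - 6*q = q*(q - 3)*(q + 2)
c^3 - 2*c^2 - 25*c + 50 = (c - 5)*(c - 2)*(c + 5)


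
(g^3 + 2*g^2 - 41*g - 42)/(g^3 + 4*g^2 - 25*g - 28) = (g - 6)/(g - 4)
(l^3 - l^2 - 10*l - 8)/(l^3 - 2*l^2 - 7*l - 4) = (l + 2)/(l + 1)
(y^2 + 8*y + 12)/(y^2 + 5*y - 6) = (y + 2)/(y - 1)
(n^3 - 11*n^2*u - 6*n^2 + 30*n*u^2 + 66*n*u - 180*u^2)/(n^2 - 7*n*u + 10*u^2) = (-n^2 + 6*n*u + 6*n - 36*u)/(-n + 2*u)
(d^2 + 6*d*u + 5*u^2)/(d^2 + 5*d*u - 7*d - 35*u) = (d + u)/(d - 7)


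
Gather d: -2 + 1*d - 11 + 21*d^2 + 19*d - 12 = 21*d^2 + 20*d - 25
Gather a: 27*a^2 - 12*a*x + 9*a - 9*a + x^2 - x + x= 27*a^2 - 12*a*x + x^2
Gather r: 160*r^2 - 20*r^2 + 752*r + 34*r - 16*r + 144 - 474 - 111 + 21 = 140*r^2 + 770*r - 420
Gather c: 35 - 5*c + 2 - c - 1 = 36 - 6*c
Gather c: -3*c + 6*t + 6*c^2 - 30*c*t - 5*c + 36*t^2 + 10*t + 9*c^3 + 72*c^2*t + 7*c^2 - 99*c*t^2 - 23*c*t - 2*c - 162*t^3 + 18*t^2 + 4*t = 9*c^3 + c^2*(72*t + 13) + c*(-99*t^2 - 53*t - 10) - 162*t^3 + 54*t^2 + 20*t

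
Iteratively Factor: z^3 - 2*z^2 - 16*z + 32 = (z + 4)*(z^2 - 6*z + 8) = (z - 4)*(z + 4)*(z - 2)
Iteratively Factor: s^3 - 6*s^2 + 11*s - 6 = (s - 1)*(s^2 - 5*s + 6) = (s - 3)*(s - 1)*(s - 2)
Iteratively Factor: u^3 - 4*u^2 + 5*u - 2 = (u - 1)*(u^2 - 3*u + 2) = (u - 2)*(u - 1)*(u - 1)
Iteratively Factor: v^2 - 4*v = (v - 4)*(v)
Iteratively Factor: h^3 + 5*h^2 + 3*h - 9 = (h + 3)*(h^2 + 2*h - 3) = (h + 3)^2*(h - 1)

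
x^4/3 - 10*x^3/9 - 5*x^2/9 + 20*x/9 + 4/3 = (x/3 + 1/3)*(x - 3)*(x - 2)*(x + 2/3)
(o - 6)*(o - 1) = o^2 - 7*o + 6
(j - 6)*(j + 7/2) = j^2 - 5*j/2 - 21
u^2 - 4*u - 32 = (u - 8)*(u + 4)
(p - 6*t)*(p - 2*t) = p^2 - 8*p*t + 12*t^2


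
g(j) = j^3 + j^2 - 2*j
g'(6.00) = 118.00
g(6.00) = 240.00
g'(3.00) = 31.00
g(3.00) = 30.00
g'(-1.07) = -0.71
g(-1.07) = 2.06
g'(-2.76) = 15.33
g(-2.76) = -7.89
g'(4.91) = 80.14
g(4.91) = 132.66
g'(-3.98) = 37.56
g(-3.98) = -39.24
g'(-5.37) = 73.77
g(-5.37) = -115.28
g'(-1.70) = 3.27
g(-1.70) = 1.38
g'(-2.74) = 15.04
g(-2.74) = -7.58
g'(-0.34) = -2.33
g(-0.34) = 0.76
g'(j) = 3*j^2 + 2*j - 2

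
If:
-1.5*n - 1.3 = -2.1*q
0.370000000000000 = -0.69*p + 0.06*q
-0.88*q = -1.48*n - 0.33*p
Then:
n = 0.81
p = -0.43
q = 1.20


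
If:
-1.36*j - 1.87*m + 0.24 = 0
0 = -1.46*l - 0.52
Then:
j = 0.176470588235294 - 1.375*m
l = -0.36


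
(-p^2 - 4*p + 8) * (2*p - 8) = -2*p^3 + 48*p - 64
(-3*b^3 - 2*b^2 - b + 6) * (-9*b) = 27*b^4 + 18*b^3 + 9*b^2 - 54*b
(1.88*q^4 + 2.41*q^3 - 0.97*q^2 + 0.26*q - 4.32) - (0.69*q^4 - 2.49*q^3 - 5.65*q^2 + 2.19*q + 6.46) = 1.19*q^4 + 4.9*q^3 + 4.68*q^2 - 1.93*q - 10.78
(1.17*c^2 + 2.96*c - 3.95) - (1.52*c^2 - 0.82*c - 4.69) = -0.35*c^2 + 3.78*c + 0.74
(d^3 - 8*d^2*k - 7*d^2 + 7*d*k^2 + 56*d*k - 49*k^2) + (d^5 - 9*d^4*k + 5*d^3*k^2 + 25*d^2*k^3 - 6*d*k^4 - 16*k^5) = d^5 - 9*d^4*k + 5*d^3*k^2 + d^3 + 25*d^2*k^3 - 8*d^2*k - 7*d^2 - 6*d*k^4 + 7*d*k^2 + 56*d*k - 16*k^5 - 49*k^2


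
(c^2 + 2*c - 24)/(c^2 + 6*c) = (c - 4)/c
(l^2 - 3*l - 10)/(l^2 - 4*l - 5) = (l + 2)/(l + 1)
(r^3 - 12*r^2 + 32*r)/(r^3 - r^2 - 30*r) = (-r^2 + 12*r - 32)/(-r^2 + r + 30)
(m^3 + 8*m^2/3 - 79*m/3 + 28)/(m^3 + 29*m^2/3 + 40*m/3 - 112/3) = (m - 3)/(m + 4)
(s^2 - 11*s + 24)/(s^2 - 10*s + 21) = (s - 8)/(s - 7)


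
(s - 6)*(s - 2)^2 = s^3 - 10*s^2 + 28*s - 24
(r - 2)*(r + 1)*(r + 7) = r^3 + 6*r^2 - 9*r - 14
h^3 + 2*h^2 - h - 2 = (h - 1)*(h + 1)*(h + 2)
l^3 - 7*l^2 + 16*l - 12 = (l - 3)*(l - 2)^2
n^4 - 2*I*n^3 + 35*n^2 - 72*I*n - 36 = (n - 6*I)*(n - I)^2*(n + 6*I)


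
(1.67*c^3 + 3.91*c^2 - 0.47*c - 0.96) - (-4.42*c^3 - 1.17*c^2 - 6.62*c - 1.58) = 6.09*c^3 + 5.08*c^2 + 6.15*c + 0.62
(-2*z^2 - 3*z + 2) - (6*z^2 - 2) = -8*z^2 - 3*z + 4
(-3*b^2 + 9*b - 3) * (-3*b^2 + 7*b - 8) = 9*b^4 - 48*b^3 + 96*b^2 - 93*b + 24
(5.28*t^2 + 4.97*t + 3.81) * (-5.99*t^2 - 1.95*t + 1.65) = -31.6272*t^4 - 40.0663*t^3 - 23.8014*t^2 + 0.771*t + 6.2865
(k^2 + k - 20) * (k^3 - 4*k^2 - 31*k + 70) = k^5 - 3*k^4 - 55*k^3 + 119*k^2 + 690*k - 1400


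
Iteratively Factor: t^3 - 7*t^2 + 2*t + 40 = (t - 4)*(t^2 - 3*t - 10) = (t - 4)*(t + 2)*(t - 5)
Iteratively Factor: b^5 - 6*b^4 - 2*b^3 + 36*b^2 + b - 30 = (b - 1)*(b^4 - 5*b^3 - 7*b^2 + 29*b + 30) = (b - 3)*(b - 1)*(b^3 - 2*b^2 - 13*b - 10) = (b - 3)*(b - 1)*(b + 1)*(b^2 - 3*b - 10) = (b - 3)*(b - 1)*(b + 1)*(b + 2)*(b - 5)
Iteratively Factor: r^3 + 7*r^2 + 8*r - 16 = (r - 1)*(r^2 + 8*r + 16) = (r - 1)*(r + 4)*(r + 4)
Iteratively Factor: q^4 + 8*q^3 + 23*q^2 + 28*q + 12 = (q + 2)*(q^3 + 6*q^2 + 11*q + 6) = (q + 1)*(q + 2)*(q^2 + 5*q + 6) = (q + 1)*(q + 2)*(q + 3)*(q + 2)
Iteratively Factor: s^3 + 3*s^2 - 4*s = (s - 1)*(s^2 + 4*s) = s*(s - 1)*(s + 4)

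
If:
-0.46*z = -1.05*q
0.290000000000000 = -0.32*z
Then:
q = -0.40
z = -0.91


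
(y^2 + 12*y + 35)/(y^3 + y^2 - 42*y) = (y + 5)/(y*(y - 6))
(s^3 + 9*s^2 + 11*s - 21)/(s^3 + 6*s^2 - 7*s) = (s + 3)/s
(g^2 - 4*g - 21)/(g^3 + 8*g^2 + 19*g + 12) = (g - 7)/(g^2 + 5*g + 4)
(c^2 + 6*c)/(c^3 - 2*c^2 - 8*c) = (c + 6)/(c^2 - 2*c - 8)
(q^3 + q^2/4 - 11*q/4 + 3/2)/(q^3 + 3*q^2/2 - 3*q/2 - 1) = (4*q - 3)/(2*(2*q + 1))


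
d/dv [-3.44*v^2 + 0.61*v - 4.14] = 0.61 - 6.88*v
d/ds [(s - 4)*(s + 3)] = 2*s - 1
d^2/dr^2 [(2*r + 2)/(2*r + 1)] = 8/(2*r + 1)^3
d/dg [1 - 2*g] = -2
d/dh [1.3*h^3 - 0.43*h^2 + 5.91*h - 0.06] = 3.9*h^2 - 0.86*h + 5.91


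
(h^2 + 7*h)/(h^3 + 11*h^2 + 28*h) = 1/(h + 4)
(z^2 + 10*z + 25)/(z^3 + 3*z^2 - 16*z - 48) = (z^2 + 10*z + 25)/(z^3 + 3*z^2 - 16*z - 48)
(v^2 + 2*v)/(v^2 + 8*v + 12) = v/(v + 6)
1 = 1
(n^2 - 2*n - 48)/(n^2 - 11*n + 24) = (n + 6)/(n - 3)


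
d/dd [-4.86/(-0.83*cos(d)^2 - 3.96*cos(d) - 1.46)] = (8.0676*cos(d) + 19.2456)*sin(d)/(0.83*cos(d)^2 + 3.96*cos(d) + 1.46)^2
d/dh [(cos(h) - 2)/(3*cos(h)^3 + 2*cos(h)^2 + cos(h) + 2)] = (-7*cos(h)/2 - 8*cos(2*h) + 3*cos(3*h)/2 - 12)*sin(h)/(3*cos(h)^3 + 2*cos(h)^2 + cos(h) + 2)^2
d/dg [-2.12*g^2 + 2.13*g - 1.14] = 2.13 - 4.24*g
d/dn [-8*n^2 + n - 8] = 1 - 16*n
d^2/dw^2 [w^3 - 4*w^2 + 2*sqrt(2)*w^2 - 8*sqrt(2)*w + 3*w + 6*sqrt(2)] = 6*w - 8 + 4*sqrt(2)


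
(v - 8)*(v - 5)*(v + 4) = v^3 - 9*v^2 - 12*v + 160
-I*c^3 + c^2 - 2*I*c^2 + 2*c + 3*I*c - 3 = (c - 1)*(c + 3)*(-I*c + 1)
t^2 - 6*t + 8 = (t - 4)*(t - 2)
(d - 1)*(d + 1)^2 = d^3 + d^2 - d - 1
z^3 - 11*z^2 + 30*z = z*(z - 6)*(z - 5)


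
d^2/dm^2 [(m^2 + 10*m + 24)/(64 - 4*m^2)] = -5/(m^3 - 12*m^2 + 48*m - 64)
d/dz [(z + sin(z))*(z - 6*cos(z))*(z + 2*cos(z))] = -(z + sin(z))*(z - 6*cos(z))*(2*sin(z) - 1) + (z + sin(z))*(z + 2*cos(z))*(6*sin(z) + 1) + (z - 6*cos(z))*(z + 2*cos(z))*(cos(z) + 1)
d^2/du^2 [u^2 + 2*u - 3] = 2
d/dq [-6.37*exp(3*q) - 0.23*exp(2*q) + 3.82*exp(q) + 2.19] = (-19.11*exp(2*q) - 0.46*exp(q) + 3.82)*exp(q)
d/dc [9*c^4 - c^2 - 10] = 36*c^3 - 2*c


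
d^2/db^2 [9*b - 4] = 0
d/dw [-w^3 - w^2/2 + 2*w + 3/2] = -3*w^2 - w + 2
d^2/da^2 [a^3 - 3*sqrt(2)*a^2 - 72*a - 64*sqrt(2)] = 6*a - 6*sqrt(2)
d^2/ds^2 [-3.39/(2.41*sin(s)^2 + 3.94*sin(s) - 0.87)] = (78.757836*sin(s)^4 + 96.568218*sin(s)^3 - 37.080498*sin(s)^2 - 181.516194*sin(s) - 119.465634)/(2.41*sin(s)^2 + 3.94*sin(s) - 0.87)^3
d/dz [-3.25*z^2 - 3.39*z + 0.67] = -6.5*z - 3.39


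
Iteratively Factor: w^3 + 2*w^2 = (w)*(w^2 + 2*w) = w*(w + 2)*(w)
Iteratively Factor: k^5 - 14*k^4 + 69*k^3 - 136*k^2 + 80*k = (k - 4)*(k^4 - 10*k^3 + 29*k^2 - 20*k) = k*(k - 4)*(k^3 - 10*k^2 + 29*k - 20) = k*(k - 5)*(k - 4)*(k^2 - 5*k + 4) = k*(k - 5)*(k - 4)^2*(k - 1)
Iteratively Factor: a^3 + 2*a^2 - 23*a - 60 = (a + 3)*(a^2 - a - 20) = (a + 3)*(a + 4)*(a - 5)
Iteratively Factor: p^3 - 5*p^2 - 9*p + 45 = (p + 3)*(p^2 - 8*p + 15) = (p - 3)*(p + 3)*(p - 5)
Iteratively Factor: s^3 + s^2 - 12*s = (s + 4)*(s^2 - 3*s) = s*(s + 4)*(s - 3)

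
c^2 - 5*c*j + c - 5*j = (c + 1)*(c - 5*j)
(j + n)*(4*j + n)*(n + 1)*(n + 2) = 4*j^2*n^2 + 12*j^2*n + 8*j^2 + 5*j*n^3 + 15*j*n^2 + 10*j*n + n^4 + 3*n^3 + 2*n^2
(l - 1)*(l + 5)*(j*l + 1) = j*l^3 + 4*j*l^2 - 5*j*l + l^2 + 4*l - 5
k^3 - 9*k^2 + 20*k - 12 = (k - 6)*(k - 2)*(k - 1)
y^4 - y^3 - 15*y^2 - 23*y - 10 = (y - 5)*(y + 1)^2*(y + 2)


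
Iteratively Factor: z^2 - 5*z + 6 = (z - 2)*(z - 3)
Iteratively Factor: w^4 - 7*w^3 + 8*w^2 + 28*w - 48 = (w - 3)*(w^3 - 4*w^2 - 4*w + 16) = (w - 3)*(w + 2)*(w^2 - 6*w + 8) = (w - 3)*(w - 2)*(w + 2)*(w - 4)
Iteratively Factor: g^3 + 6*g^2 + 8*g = (g + 4)*(g^2 + 2*g) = g*(g + 4)*(g + 2)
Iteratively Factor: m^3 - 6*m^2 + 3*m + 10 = (m - 5)*(m^2 - m - 2) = (m - 5)*(m + 1)*(m - 2)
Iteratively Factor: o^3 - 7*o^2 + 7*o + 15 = (o - 3)*(o^2 - 4*o - 5) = (o - 5)*(o - 3)*(o + 1)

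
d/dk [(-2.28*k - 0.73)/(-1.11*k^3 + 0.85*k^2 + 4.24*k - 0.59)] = (-5.0616*k^3 - 0.4929*k^2 + 1.241*k + 4.4404)/(1.2321*k^6 - 1.887*k^5 - 8.6903*k^4 + 8.5178*k^3 + 16.9746*k^2 - 5.0032*k + 0.3481)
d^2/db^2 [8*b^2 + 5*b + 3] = 16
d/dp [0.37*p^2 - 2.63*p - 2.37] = 0.74*p - 2.63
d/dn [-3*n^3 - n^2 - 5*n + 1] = -9*n^2 - 2*n - 5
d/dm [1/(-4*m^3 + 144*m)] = 3*(m^2 - 12)/(4*m^2*(m^2 - 36)^2)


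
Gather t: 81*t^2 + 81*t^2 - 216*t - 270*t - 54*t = 162*t^2 - 540*t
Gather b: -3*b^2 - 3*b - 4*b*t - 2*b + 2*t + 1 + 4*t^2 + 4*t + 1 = -3*b^2 + b*(-4*t - 5) + 4*t^2 + 6*t + 2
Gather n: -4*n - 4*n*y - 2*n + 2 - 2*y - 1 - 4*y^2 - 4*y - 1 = n*(-4*y - 6) - 4*y^2 - 6*y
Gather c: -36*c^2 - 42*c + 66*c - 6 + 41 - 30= -36*c^2 + 24*c + 5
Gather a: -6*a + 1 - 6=-6*a - 5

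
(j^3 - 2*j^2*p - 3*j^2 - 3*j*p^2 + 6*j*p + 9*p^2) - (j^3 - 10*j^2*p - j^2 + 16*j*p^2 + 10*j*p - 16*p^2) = 8*j^2*p - 2*j^2 - 19*j*p^2 - 4*j*p + 25*p^2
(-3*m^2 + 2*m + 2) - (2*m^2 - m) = -5*m^2 + 3*m + 2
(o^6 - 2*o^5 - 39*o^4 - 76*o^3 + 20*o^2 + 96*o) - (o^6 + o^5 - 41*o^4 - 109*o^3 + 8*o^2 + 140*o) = -3*o^5 + 2*o^4 + 33*o^3 + 12*o^2 - 44*o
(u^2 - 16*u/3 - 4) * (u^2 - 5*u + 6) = u^4 - 31*u^3/3 + 86*u^2/3 - 12*u - 24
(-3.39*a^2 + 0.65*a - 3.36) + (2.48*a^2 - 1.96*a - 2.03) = -0.91*a^2 - 1.31*a - 5.39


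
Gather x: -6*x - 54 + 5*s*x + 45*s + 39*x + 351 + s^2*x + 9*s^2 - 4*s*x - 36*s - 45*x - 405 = 9*s^2 + 9*s + x*(s^2 + s - 12) - 108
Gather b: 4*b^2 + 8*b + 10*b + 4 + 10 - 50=4*b^2 + 18*b - 36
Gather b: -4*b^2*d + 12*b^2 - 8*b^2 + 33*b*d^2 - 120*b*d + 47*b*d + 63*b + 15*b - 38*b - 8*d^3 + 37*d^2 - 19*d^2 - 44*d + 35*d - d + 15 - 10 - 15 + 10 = b^2*(4 - 4*d) + b*(33*d^2 - 73*d + 40) - 8*d^3 + 18*d^2 - 10*d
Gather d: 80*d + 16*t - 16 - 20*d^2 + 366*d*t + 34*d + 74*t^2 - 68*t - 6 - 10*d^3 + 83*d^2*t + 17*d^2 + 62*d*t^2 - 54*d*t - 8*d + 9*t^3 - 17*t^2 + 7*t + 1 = -10*d^3 + d^2*(83*t - 3) + d*(62*t^2 + 312*t + 106) + 9*t^3 + 57*t^2 - 45*t - 21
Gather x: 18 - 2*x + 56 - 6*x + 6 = 80 - 8*x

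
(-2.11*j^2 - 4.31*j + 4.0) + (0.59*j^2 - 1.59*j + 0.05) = -1.52*j^2 - 5.9*j + 4.05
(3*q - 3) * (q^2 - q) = 3*q^3 - 6*q^2 + 3*q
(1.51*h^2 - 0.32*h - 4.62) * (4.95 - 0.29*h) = -0.4379*h^3 + 7.5673*h^2 - 0.2442*h - 22.869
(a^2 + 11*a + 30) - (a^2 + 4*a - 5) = 7*a + 35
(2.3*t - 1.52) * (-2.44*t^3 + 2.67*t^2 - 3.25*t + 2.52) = -5.612*t^4 + 9.8498*t^3 - 11.5334*t^2 + 10.736*t - 3.8304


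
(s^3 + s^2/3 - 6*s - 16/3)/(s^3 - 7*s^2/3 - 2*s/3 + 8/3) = (3*s^2 - 2*s - 16)/(3*s^2 - 10*s + 8)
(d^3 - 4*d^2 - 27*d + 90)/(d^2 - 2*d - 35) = (d^2 - 9*d + 18)/(d - 7)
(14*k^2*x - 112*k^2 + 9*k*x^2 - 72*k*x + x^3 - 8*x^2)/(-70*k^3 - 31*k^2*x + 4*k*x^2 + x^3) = (x - 8)/(-5*k + x)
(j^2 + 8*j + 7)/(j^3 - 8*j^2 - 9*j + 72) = (j^2 + 8*j + 7)/(j^3 - 8*j^2 - 9*j + 72)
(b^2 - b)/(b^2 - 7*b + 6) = b/(b - 6)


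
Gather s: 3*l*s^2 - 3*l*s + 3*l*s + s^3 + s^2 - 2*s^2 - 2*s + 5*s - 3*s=s^3 + s^2*(3*l - 1)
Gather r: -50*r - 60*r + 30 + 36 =66 - 110*r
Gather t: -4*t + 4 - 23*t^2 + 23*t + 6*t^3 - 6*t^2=6*t^3 - 29*t^2 + 19*t + 4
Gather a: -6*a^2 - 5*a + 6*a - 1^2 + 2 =-6*a^2 + a + 1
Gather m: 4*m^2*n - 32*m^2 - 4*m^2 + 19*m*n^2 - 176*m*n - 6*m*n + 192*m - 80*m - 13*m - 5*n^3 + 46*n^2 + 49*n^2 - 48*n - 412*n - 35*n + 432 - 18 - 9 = m^2*(4*n - 36) + m*(19*n^2 - 182*n + 99) - 5*n^3 + 95*n^2 - 495*n + 405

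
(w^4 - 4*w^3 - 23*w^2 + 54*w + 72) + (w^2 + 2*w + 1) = w^4 - 4*w^3 - 22*w^2 + 56*w + 73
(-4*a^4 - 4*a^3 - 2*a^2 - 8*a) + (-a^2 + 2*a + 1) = -4*a^4 - 4*a^3 - 3*a^2 - 6*a + 1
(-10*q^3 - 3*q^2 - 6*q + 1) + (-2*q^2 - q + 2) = -10*q^3 - 5*q^2 - 7*q + 3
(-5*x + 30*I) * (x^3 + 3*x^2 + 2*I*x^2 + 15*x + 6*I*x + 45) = -5*x^4 - 15*x^3 + 20*I*x^3 - 135*x^2 + 60*I*x^2 - 405*x + 450*I*x + 1350*I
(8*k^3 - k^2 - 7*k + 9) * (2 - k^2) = -8*k^5 + k^4 + 23*k^3 - 11*k^2 - 14*k + 18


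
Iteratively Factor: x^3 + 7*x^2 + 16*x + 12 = (x + 2)*(x^2 + 5*x + 6) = (x + 2)*(x + 3)*(x + 2)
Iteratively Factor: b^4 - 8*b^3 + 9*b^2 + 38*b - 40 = (b + 2)*(b^3 - 10*b^2 + 29*b - 20) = (b - 1)*(b + 2)*(b^2 - 9*b + 20) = (b - 4)*(b - 1)*(b + 2)*(b - 5)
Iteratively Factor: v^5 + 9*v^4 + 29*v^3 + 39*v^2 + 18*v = (v + 3)*(v^4 + 6*v^3 + 11*v^2 + 6*v) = v*(v + 3)*(v^3 + 6*v^2 + 11*v + 6) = v*(v + 3)^2*(v^2 + 3*v + 2) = v*(v + 2)*(v + 3)^2*(v + 1)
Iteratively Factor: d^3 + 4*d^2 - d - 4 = (d - 1)*(d^2 + 5*d + 4) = (d - 1)*(d + 1)*(d + 4)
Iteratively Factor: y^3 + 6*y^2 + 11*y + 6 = (y + 1)*(y^2 + 5*y + 6) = (y + 1)*(y + 3)*(y + 2)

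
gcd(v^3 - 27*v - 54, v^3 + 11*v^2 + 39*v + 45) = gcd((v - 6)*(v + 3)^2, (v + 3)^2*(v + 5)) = v^2 + 6*v + 9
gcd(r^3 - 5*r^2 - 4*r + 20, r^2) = 1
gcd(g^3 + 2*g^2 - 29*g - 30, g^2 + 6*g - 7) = 1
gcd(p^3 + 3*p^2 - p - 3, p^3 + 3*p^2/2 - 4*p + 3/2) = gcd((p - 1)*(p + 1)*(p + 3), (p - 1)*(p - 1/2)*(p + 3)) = p^2 + 2*p - 3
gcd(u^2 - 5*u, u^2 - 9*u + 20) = u - 5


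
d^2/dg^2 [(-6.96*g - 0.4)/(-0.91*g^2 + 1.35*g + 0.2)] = ((18.064 - 38.0016*g)*(-0.91*g^2 + 1.35*g + 0.2) - (1.82*g - 1.35)*(3.64*g - 2.7)*(6.96*g + 0.4))/(-0.91*g^2 + 1.35*g + 0.2)^3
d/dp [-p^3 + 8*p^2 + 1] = p*(16 - 3*p)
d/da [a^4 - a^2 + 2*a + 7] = 4*a^3 - 2*a + 2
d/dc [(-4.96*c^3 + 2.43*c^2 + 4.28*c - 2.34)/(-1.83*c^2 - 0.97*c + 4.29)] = (9.0768*c^4 + 9.6224*c^3 - 58.3599*c^2 + 12.285*c + 16.0914)/(3.3489*c^4 + 3.5502*c^3 - 14.7605*c^2 - 8.3226*c + 18.4041)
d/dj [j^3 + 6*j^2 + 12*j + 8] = 3*j^2 + 12*j + 12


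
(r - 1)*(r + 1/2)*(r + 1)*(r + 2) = r^4 + 5*r^3/2 - 5*r/2 - 1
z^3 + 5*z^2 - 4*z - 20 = (z - 2)*(z + 2)*(z + 5)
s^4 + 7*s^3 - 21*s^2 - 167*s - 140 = (s - 5)*(s + 1)*(s + 4)*(s + 7)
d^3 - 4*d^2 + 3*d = d*(d - 3)*(d - 1)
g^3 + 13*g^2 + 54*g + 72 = (g + 3)*(g + 4)*(g + 6)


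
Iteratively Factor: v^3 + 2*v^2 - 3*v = (v)*(v^2 + 2*v - 3) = v*(v + 3)*(v - 1)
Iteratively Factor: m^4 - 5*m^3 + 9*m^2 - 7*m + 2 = (m - 1)*(m^3 - 4*m^2 + 5*m - 2) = (m - 1)^2*(m^2 - 3*m + 2) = (m - 2)*(m - 1)^2*(m - 1)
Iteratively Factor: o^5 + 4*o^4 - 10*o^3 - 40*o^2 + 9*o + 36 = (o + 1)*(o^4 + 3*o^3 - 13*o^2 - 27*o + 36) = (o + 1)*(o + 4)*(o^3 - o^2 - 9*o + 9) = (o - 1)*(o + 1)*(o + 4)*(o^2 - 9) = (o - 3)*(o - 1)*(o + 1)*(o + 4)*(o + 3)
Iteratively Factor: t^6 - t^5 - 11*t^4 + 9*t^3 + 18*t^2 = (t + 3)*(t^5 - 4*t^4 + t^3 + 6*t^2) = (t - 3)*(t + 3)*(t^4 - t^3 - 2*t^2) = t*(t - 3)*(t + 3)*(t^3 - t^2 - 2*t) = t*(t - 3)*(t - 2)*(t + 3)*(t^2 + t) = t^2*(t - 3)*(t - 2)*(t + 3)*(t + 1)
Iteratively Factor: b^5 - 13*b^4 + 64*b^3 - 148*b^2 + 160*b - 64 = (b - 1)*(b^4 - 12*b^3 + 52*b^2 - 96*b + 64) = (b - 2)*(b - 1)*(b^3 - 10*b^2 + 32*b - 32) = (b - 4)*(b - 2)*(b - 1)*(b^2 - 6*b + 8) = (b - 4)*(b - 2)^2*(b - 1)*(b - 4)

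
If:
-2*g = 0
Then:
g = 0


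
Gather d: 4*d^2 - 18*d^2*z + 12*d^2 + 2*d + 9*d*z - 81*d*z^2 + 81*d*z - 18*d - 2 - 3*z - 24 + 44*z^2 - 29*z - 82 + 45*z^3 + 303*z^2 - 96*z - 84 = d^2*(16 - 18*z) + d*(-81*z^2 + 90*z - 16) + 45*z^3 + 347*z^2 - 128*z - 192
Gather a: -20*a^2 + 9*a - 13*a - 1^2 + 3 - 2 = -20*a^2 - 4*a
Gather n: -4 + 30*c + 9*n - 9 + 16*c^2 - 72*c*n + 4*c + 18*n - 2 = 16*c^2 + 34*c + n*(27 - 72*c) - 15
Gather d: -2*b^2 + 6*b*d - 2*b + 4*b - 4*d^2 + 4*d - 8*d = -2*b^2 + 2*b - 4*d^2 + d*(6*b - 4)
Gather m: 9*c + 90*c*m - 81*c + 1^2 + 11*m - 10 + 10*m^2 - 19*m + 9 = -72*c + 10*m^2 + m*(90*c - 8)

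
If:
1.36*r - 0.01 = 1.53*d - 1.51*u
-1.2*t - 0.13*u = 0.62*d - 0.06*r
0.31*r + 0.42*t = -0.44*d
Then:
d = 0.693692803596349*u - 0.00408788331624903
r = 0.00275407244569043 - 0.329889713601166*u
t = 0.00224977666901319 - 0.483235767538172*u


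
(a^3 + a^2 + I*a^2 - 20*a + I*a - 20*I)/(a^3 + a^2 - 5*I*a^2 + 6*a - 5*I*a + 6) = (a^2 + a - 20)/(a^2 + a*(1 - 6*I) - 6*I)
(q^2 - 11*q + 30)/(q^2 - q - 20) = (q - 6)/(q + 4)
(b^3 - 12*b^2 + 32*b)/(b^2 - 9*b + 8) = b*(b - 4)/(b - 1)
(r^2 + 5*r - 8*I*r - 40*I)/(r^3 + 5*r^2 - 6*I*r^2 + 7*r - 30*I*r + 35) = (r - 8*I)/(r^2 - 6*I*r + 7)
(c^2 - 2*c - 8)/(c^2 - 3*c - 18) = (-c^2 + 2*c + 8)/(-c^2 + 3*c + 18)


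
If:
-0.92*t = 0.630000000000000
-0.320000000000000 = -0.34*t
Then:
No Solution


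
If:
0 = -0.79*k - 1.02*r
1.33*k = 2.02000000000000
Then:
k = 1.52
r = -1.18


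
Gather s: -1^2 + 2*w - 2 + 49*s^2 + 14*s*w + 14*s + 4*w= 49*s^2 + s*(14*w + 14) + 6*w - 3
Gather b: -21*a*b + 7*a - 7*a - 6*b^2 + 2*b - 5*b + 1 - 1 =-6*b^2 + b*(-21*a - 3)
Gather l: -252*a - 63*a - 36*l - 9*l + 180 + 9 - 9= -315*a - 45*l + 180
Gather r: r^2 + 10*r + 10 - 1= r^2 + 10*r + 9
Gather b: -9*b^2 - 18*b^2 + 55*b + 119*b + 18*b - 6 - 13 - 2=-27*b^2 + 192*b - 21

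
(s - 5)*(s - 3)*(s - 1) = s^3 - 9*s^2 + 23*s - 15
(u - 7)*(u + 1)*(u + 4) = u^3 - 2*u^2 - 31*u - 28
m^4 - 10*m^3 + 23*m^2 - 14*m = m*(m - 7)*(m - 2)*(m - 1)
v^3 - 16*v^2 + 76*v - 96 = (v - 8)*(v - 6)*(v - 2)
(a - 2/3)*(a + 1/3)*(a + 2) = a^3 + 5*a^2/3 - 8*a/9 - 4/9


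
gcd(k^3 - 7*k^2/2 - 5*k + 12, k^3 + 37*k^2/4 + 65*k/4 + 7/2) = k + 2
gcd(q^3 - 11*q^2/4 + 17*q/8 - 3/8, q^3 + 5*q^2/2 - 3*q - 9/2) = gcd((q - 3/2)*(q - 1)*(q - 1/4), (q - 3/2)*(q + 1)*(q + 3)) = q - 3/2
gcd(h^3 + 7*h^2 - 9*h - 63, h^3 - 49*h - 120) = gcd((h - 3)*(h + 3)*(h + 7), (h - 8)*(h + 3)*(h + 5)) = h + 3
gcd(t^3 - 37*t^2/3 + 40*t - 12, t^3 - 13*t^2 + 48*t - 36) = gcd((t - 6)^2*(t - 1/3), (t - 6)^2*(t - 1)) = t^2 - 12*t + 36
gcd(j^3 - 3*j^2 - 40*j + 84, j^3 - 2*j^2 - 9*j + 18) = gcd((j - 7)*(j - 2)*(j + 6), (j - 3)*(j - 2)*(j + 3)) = j - 2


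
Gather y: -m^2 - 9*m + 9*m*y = -m^2 + 9*m*y - 9*m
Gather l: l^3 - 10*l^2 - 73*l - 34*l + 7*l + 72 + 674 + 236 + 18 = l^3 - 10*l^2 - 100*l + 1000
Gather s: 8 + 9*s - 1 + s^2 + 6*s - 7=s^2 + 15*s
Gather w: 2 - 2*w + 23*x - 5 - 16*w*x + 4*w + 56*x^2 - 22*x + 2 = w*(2 - 16*x) + 56*x^2 + x - 1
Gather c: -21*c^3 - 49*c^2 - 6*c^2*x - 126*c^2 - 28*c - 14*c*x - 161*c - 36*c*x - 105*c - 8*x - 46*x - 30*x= -21*c^3 + c^2*(-6*x - 175) + c*(-50*x - 294) - 84*x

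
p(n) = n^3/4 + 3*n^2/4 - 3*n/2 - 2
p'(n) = 3*n^2/4 + 3*n/2 - 3/2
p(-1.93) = 1.89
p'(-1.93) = -1.60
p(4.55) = 30.25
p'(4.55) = 20.85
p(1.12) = -2.39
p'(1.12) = 1.12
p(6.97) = 108.63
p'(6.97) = 45.39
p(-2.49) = 2.53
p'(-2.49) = -0.58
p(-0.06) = -1.91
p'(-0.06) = -1.59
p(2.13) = 0.62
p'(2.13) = 5.10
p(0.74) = -2.60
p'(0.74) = 0.02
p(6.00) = 70.00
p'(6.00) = 34.50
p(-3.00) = 2.50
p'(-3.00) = 0.75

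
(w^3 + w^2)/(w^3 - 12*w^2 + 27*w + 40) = w^2/(w^2 - 13*w + 40)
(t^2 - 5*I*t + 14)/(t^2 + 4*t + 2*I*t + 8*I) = (t - 7*I)/(t + 4)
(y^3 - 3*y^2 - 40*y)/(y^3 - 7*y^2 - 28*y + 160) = y/(y - 4)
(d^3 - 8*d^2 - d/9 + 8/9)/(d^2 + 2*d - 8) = (9*d^3 - 72*d^2 - d + 8)/(9*(d^2 + 2*d - 8))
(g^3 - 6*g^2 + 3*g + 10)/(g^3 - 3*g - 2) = (g - 5)/(g + 1)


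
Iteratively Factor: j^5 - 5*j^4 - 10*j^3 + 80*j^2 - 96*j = (j - 4)*(j^4 - j^3 - 14*j^2 + 24*j) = (j - 4)*(j - 2)*(j^3 + j^2 - 12*j) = (j - 4)*(j - 3)*(j - 2)*(j^2 + 4*j) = (j - 4)*(j - 3)*(j - 2)*(j + 4)*(j)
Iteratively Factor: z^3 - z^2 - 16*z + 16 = (z + 4)*(z^2 - 5*z + 4) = (z - 4)*(z + 4)*(z - 1)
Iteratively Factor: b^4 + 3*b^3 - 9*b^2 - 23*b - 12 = (b + 4)*(b^3 - b^2 - 5*b - 3) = (b + 1)*(b + 4)*(b^2 - 2*b - 3) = (b - 3)*(b + 1)*(b + 4)*(b + 1)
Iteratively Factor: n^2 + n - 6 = (n - 2)*(n + 3)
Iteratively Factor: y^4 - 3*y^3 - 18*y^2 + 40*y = (y)*(y^3 - 3*y^2 - 18*y + 40) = y*(y - 2)*(y^2 - y - 20) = y*(y - 5)*(y - 2)*(y + 4)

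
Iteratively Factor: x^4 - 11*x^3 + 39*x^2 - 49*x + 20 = (x - 5)*(x^3 - 6*x^2 + 9*x - 4) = (x - 5)*(x - 1)*(x^2 - 5*x + 4) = (x - 5)*(x - 4)*(x - 1)*(x - 1)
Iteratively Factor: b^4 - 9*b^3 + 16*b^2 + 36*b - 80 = (b + 2)*(b^3 - 11*b^2 + 38*b - 40) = (b - 2)*(b + 2)*(b^2 - 9*b + 20) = (b - 4)*(b - 2)*(b + 2)*(b - 5)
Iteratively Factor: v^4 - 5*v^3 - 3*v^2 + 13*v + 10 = (v + 1)*(v^3 - 6*v^2 + 3*v + 10) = (v - 5)*(v + 1)*(v^2 - v - 2) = (v - 5)*(v - 2)*(v + 1)*(v + 1)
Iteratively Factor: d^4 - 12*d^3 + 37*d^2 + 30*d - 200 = (d - 5)*(d^3 - 7*d^2 + 2*d + 40) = (d - 5)^2*(d^2 - 2*d - 8) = (d - 5)^2*(d - 4)*(d + 2)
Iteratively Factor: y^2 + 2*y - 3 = (y - 1)*(y + 3)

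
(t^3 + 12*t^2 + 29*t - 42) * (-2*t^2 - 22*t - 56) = -2*t^5 - 46*t^4 - 378*t^3 - 1226*t^2 - 700*t + 2352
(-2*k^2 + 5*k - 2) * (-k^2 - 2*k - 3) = 2*k^4 - k^3 - 2*k^2 - 11*k + 6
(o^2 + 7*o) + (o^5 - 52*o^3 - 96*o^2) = o^5 - 52*o^3 - 95*o^2 + 7*o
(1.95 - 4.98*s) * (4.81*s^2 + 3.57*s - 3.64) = -23.9538*s^3 - 8.3991*s^2 + 25.0887*s - 7.098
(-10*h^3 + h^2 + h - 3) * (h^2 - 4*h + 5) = -10*h^5 + 41*h^4 - 53*h^3 - 2*h^2 + 17*h - 15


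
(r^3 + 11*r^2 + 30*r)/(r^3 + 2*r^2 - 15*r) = (r + 6)/(r - 3)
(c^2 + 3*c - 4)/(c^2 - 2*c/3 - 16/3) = 3*(-c^2 - 3*c + 4)/(-3*c^2 + 2*c + 16)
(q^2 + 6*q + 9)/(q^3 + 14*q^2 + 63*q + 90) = (q + 3)/(q^2 + 11*q + 30)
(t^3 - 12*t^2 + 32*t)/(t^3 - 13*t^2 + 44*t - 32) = t/(t - 1)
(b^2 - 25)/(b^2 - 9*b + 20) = (b + 5)/(b - 4)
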